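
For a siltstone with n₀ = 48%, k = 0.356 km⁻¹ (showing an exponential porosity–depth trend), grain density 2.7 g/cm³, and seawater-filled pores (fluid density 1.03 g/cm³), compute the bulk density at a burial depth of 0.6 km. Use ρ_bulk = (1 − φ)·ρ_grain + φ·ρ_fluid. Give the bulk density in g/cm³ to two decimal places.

2.05 g/cm³

Porosity at depth: n = 0.48·exp(−0.356×0.6) = 0.48×0.8077 = 0.3877
Bulk density: ρ_b = (1−n)ρ_g + n·ρ_f = 0.6123×2.7 + 0.3877×1.03
       = 1.653 + 0.399 = 2.053 g/cm³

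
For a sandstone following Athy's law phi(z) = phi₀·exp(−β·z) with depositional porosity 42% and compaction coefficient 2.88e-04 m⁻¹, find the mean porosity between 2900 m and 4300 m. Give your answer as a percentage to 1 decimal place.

Working in km (1 km = 1000 m; β in km⁻¹ = β in m⁻¹ × 1000):
⟨phi⟩ = (1/(z₂−z₁)) ∫ phi₀ e^(−βz) dz = phi₀·(e^(−β·z₁) − e^(−β·z₂)) / (β·(z₂−z₁))
e^(−0.288×2.9) = 0.4338; e^(−0.288×4.3) = 0.2898
⟨phi⟩ = 0.42 × (0.4338 − 0.2898) / (0.288 × 1.4) = 0.42 × 0.3570 = 0.1499

15.0%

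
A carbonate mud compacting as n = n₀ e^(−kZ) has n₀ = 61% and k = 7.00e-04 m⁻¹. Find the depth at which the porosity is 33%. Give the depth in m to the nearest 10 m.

880 m

Working in km (1 km = 1000 m; k in km⁻¹ = k in m⁻¹ × 1000):
Invert Athy's law: Z = ln(n₀/n) / k
Z = ln(0.61/0.33) / 0.7 = ln(1.848) / 0.7 = 0.6144 / 0.7 = 0.878 km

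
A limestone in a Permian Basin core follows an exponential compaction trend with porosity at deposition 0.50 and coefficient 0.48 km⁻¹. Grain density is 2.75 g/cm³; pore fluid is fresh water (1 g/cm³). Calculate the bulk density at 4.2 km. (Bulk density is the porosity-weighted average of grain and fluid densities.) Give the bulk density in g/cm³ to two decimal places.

2.63 g/cm³

Porosity at depth: φ = 0.5·exp(−0.48×4.2) = 0.5×0.1332 = 0.0666
Bulk density: ρ_b = (1−φ)ρ_g + φ·ρ_f = 0.9334×2.75 + 0.0666×1
       = 2.567 + 0.067 = 2.633 g/cm³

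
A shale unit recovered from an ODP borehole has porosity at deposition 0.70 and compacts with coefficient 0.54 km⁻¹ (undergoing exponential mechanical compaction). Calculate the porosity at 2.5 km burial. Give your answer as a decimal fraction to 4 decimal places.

0.1815

phi = phi₀·exp(−c·Z) = 0.7 × exp(−0.54 × 2.5) = 0.7 × exp(−1.35)
  = 0.7 × 0.2592 = 0.1815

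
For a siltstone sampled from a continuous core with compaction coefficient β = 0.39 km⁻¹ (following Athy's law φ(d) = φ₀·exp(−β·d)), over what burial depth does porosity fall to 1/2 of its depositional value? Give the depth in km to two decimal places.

φ/φ₀ = 1/2 ⇒ exp(−β·d) = 1/2 ⇒ d = ln(2) / β
d = 0.6931 / 0.39 = 1.777 km

1.78 km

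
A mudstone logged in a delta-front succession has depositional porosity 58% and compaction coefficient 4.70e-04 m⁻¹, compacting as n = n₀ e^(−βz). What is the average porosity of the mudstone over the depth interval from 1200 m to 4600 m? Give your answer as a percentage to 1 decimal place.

16.5%

Working in km (1 km = 1000 m; β in km⁻¹ = β in m⁻¹ × 1000):
⟨n⟩ = (1/(z₂−z₁)) ∫ n₀ e^(−βz) dz = n₀·(e^(−β·z₁) − e^(−β·z₂)) / (β·(z₂−z₁))
e^(−0.47×1.2) = 0.5689; e^(−0.47×4.6) = 0.1151
⟨n⟩ = 0.58 × (0.5689 − 0.1151) / (0.47 × 3.4) = 0.58 × 0.2840 = 0.1647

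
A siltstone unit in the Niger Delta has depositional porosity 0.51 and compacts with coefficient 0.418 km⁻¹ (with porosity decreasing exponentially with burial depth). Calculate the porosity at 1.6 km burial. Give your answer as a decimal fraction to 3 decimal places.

0.261

φ = φ₀·exp(−k·z) = 0.51 × exp(−0.418 × 1.6) = 0.51 × exp(−0.6688)
  = 0.51 × 0.5123 = 0.2613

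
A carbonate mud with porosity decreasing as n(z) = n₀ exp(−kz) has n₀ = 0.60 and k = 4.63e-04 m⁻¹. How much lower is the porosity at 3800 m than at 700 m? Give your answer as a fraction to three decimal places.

Working in km (1 km = 1000 m; k in km⁻¹ = k in m⁻¹ × 1000):
n(0.7) = 0.6·e^(−0.463×0.7) = 0.4339
n(3.8) = 0.6·e^(−0.463×3.8) = 0.1033
Δn = 0.4339 − 0.1033 = 0.3306

0.331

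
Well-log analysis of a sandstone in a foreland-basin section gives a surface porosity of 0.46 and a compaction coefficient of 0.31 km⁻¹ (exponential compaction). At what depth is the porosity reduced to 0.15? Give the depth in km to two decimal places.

Invert Athy's law: z = ln(φ₀/φ) / β
z = ln(0.46/0.15) / 0.31 = ln(3.067) / 0.31 = 1.1206 / 0.31 = 3.615 km

3.61 km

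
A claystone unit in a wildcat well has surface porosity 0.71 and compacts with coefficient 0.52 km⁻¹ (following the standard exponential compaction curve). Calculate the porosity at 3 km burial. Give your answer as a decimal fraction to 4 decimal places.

φ = φ₀·exp(−k·d) = 0.71 × exp(−0.52 × 3) = 0.71 × exp(−1.56)
  = 0.71 × 0.2101 = 0.1492

0.1492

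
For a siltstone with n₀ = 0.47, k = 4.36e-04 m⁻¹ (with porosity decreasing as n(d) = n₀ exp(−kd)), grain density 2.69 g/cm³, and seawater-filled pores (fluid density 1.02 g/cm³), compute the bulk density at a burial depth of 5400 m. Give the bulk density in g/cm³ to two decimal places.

2.62 g/cm³

Working in km (1 km = 1000 m; k in km⁻¹ = k in m⁻¹ × 1000):
Porosity at depth: n = 0.47·exp(−0.436×5.4) = 0.47×0.0950 = 0.0446
Bulk density: ρ_b = (1−n)ρ_g + n·ρ_f = 0.9554×2.69 + 0.0446×1.02
       = 2.570 + 0.046 = 2.615 g/cm³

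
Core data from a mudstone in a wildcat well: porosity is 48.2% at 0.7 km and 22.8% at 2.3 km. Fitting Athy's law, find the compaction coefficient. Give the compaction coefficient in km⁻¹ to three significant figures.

0.468 km⁻¹

Athy: phi(Z) = phi₀ e^(−kZ) ⇒ phi₁/phi₂ = e^{k(Z₂−Z₁)} ⇒ k = ln(phi₁/phi₂)/(Z₂−Z₁)
k = ln(0.482/0.228) / (2.3 − 0.7) = ln(2.114) / 1.6 = 0.7486 / 1.6 = 0.4679 km⁻¹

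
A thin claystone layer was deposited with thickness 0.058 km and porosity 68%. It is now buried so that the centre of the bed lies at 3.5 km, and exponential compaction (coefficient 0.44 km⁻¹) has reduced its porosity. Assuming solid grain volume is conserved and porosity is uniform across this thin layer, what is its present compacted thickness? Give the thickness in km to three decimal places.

Porosity at 3.5 km: φ = 0.68·exp(−0.44×3.5) = 0.1458
Solid-volume conservation: h(1−φ) = h₀(1−φ₀) ⇒ h = h₀·(1−φ₀)/(1−φ)
h = 0.058 × (1 − 0.68)/(1 − 0.1458) = 0.058 × 0.3746 = 0.0217 km

0.022 km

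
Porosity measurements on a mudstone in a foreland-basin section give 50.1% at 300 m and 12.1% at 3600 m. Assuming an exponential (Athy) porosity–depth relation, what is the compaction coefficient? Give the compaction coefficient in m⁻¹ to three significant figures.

Working in km (1 km = 1000 m; β in km⁻¹ = β in m⁻¹ × 1000):
Athy: φ(d) = φ₀ e^(−βd) ⇒ φ₁/φ₂ = e^{β(d₂−d₁)} ⇒ β = ln(φ₁/φ₂)/(d₂−d₁)
β = ln(0.501/0.121) / (3.6 − 0.3) = ln(4.14) / 3.3 = 1.4208 / 3.3 = 0.4306 km⁻¹

0.000431 m⁻¹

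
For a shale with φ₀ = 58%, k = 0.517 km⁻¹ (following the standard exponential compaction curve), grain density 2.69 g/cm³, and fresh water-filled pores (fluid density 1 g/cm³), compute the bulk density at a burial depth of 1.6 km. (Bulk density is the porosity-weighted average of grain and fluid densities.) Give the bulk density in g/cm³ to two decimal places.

Porosity at depth: φ = 0.58·exp(−0.517×1.6) = 0.58×0.4373 = 0.2536
Bulk density: ρ_b = (1−φ)ρ_g + φ·ρ_f = 0.7464×2.69 + 0.2536×1
       = 2.008 + 0.254 = 2.261 g/cm³

2.26 g/cm³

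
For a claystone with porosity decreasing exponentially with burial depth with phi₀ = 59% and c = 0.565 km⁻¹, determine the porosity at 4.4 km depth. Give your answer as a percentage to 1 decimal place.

phi = phi₀·exp(−c·z) = 0.59 × exp(−0.565 × 4.4) = 0.59 × exp(−2.486)
  = 0.59 × 0.0832 = 0.0491

4.9%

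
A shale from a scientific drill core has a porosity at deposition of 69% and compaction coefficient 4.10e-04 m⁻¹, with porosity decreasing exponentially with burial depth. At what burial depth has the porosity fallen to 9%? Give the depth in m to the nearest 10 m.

4970 m

Working in km (1 km = 1000 m; β in km⁻¹ = β in m⁻¹ × 1000):
Invert Athy's law: Z = ln(n₀/n) / β
Z = ln(0.69/0.09) / 0.41 = ln(7.667) / 0.41 = 2.0369 / 0.41 = 4.968 km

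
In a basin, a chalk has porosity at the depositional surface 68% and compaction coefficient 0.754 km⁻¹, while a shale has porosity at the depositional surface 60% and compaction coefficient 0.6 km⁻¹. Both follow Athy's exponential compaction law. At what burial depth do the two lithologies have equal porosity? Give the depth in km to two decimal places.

0.81 km

Set n₀ₐ e^(−βₐZ) = n₀ᵦ e^(−βᵦZ) ⇒ ln(n₀ₐ/n₀ᵦ) = (βₐ − βᵦ)·Z
Z = ln(0.68/0.6) / (0.754 − 0.6) = 0.1252 / 0.154 = 0.813 km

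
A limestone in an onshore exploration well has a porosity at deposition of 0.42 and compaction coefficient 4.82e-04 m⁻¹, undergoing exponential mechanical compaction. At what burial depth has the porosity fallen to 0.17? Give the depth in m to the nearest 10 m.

1880 m

Working in km (1 km = 1000 m; β in km⁻¹ = β in m⁻¹ × 1000):
Invert Athy's law: z = ln(n₀/n) / β
z = ln(0.42/0.17) / 0.482 = ln(2.471) / 0.482 = 0.9045 / 0.482 = 1.876 km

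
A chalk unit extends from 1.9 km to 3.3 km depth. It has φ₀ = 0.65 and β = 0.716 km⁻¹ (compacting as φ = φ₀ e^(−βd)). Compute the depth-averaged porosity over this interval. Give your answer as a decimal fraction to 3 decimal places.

0.105

⟨φ⟩ = (1/(d₂−d₁)) ∫ φ₀ e^(−βd) dd = φ₀·(e^(−β·d₁) − e^(−β·d₂)) / (β·(d₂−d₁))
e^(−0.716×1.9) = 0.2566; e^(−0.716×3.3) = 0.0942
⟨φ⟩ = 0.65 × (0.2566 − 0.0942) / (0.716 × 1.4) = 0.65 × 0.1620 = 0.1053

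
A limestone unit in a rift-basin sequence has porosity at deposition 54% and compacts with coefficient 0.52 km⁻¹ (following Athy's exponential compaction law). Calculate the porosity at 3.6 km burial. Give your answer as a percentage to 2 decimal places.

8.31%

φ = φ₀·exp(−c·Z) = 0.54 × exp(−0.52 × 3.6) = 0.54 × exp(−1.872)
  = 0.54 × 0.1538 = 0.0831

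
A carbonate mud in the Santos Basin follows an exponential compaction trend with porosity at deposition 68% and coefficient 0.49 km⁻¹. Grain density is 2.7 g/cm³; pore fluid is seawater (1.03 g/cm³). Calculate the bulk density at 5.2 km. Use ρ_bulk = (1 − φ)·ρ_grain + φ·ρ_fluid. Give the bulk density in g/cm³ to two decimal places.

Porosity at depth: n = 0.68·exp(−0.49×5.2) = 0.68×0.0782 = 0.0532
Bulk density: ρ_b = (1−n)ρ_g + n·ρ_f = 0.9468×2.7 + 0.0532×1.03
       = 2.556 + 0.055 = 2.611 g/cm³

2.61 g/cm³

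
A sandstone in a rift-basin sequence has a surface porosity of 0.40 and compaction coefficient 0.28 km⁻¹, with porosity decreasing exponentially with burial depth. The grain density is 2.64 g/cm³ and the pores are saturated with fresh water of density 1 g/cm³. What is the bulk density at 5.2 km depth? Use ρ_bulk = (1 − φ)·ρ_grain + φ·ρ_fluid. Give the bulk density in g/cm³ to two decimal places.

Porosity at depth: φ = 0.4·exp(−0.28×5.2) = 0.4×0.2332 = 0.0933
Bulk density: ρ_b = (1−φ)ρ_g + φ·ρ_f = 0.9067×2.64 + 0.0933×1
       = 2.394 + 0.093 = 2.487 g/cm³

2.49 g/cm³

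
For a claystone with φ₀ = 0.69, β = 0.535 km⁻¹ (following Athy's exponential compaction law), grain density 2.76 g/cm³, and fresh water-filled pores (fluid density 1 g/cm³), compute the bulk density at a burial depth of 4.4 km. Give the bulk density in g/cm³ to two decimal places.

Porosity at depth: φ = 0.69·exp(−0.535×4.4) = 0.69×0.0950 = 0.0655
Bulk density: ρ_b = (1−φ)ρ_g + φ·ρ_f = 0.9345×2.76 + 0.0655×1
       = 2.579 + 0.066 = 2.645 g/cm³

2.64 g/cm³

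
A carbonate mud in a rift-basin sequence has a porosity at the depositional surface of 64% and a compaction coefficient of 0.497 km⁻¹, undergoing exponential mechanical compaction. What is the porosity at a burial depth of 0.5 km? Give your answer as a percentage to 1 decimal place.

49.9%

n = n₀·exp(−β·z) = 0.64 × exp(−0.497 × 0.5) = 0.64 × exp(−0.2485)
  = 0.64 × 0.7800 = 0.4992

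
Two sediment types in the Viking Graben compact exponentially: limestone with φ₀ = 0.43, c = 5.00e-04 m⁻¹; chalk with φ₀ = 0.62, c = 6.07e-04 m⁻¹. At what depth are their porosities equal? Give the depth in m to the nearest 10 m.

Working in km (1 km = 1000 m; c in km⁻¹ = c in m⁻¹ × 1000):
Set φ₀ₐ e^(−cₐd) = φ₀ᵦ e^(−cᵦd) ⇒ ln(φ₀ₐ/φ₀ᵦ) = (cₐ − cᵦ)·d
d = ln(0.43/0.62) / (0.5 − 0.607) = -0.3659 / -0.107 = 3.420 km

3420 m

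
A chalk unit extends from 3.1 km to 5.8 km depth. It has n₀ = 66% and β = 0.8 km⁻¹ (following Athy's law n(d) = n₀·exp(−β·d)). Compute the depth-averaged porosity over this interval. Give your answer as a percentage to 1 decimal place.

2.3%

⟨n⟩ = (1/(d₂−d₁)) ∫ n₀ e^(−βd) dd = n₀·(e^(−β·d₁) − e^(−β·d₂)) / (β·(d₂−d₁))
e^(−0.8×3.1) = 0.0837; e^(−0.8×5.8) = 0.0097
⟨n⟩ = 0.66 × (0.0837 − 0.0097) / (0.8 × 2.7) = 0.66 × 0.0343 = 0.0226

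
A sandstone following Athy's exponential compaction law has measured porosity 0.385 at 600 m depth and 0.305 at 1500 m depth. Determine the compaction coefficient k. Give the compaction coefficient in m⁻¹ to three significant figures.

Working in km (1 km = 1000 m; k in km⁻¹ = k in m⁻¹ × 1000):
Athy: φ(Z) = φ₀ e^(−kZ) ⇒ φ₁/φ₂ = e^{k(Z₂−Z₁)} ⇒ k = ln(φ₁/φ₂)/(Z₂−Z₁)
k = ln(0.385/0.305) / (1.5 − 0.6) = ln(1.262) / 0.9 = 0.2329 / 0.9 = 0.2588 km⁻¹

0.000259 m⁻¹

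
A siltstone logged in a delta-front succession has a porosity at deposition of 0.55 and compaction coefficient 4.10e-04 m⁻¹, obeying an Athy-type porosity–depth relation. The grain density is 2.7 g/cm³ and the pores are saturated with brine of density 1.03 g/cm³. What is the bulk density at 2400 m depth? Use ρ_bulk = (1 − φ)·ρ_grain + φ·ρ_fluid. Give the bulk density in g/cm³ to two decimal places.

Working in km (1 km = 1000 m; β in km⁻¹ = β in m⁻¹ × 1000):
Porosity at depth: phi = 0.55·exp(−0.41×2.4) = 0.55×0.3738 = 0.2056
Bulk density: ρ_b = (1−phi)ρ_g + phi·ρ_f = 0.7944×2.7 + 0.2056×1.03
       = 2.145 + 0.212 = 2.357 g/cm³

2.36 g/cm³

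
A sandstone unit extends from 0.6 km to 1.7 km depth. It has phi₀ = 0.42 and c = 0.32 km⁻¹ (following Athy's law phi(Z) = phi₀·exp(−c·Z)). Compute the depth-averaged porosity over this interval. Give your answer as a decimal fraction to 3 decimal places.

⟨phi⟩ = (1/(Z₂−Z₁)) ∫ phi₀ e^(−cZ) dZ = phi₀·(e^(−c·Z₁) − e^(−c·Z₂)) / (c·(Z₂−Z₁))
e^(−0.32×0.6) = 0.8253; e^(−0.32×1.7) = 0.5804
⟨phi⟩ = 0.42 × (0.8253 − 0.5804) / (0.32 × 1.1) = 0.42 × 0.6957 = 0.2922

0.292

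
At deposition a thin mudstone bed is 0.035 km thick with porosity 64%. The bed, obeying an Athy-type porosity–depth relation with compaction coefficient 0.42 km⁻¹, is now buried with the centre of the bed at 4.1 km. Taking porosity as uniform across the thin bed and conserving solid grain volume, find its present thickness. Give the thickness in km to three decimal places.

0.014 km

Porosity at 4.1 km: n = 0.64·exp(−0.42×4.1) = 0.1144
Solid-volume conservation: h(1−n) = h₀(1−n₀) ⇒ h = h₀·(1−n₀)/(1−n)
h = 0.035 × (1 − 0.64)/(1 − 0.1144) = 0.035 × 0.4065 = 0.0142 km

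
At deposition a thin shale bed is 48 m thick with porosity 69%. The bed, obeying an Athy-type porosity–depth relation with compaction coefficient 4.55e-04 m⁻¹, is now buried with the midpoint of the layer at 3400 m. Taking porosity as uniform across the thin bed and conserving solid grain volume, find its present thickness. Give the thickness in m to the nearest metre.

17 m

Working in km (1 km = 1000 m; k in km⁻¹ = k in m⁻¹ × 1000):
Porosity at 3.4 km: φ = 0.69·exp(−0.455×3.4) = 0.1469
Solid-volume conservation: h(1−φ) = h₀(1−φ₀) ⇒ h = h₀·(1−φ₀)/(1−φ)
h = 0.048 × (1 − 0.69)/(1 − 0.1469) = 0.048 × 0.3634 = 0.0174 km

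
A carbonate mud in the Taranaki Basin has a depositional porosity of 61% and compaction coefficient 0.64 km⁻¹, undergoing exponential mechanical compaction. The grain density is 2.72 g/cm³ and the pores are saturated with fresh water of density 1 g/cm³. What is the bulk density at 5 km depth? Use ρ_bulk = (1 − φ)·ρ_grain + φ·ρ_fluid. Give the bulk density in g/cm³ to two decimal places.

Porosity at depth: φ = 0.61·exp(−0.64×5) = 0.61×0.0408 = 0.0249
Bulk density: ρ_b = (1−φ)ρ_g + φ·ρ_f = 0.9751×2.72 + 0.0249×1
       = 2.652 + 0.025 = 2.677 g/cm³

2.68 g/cm³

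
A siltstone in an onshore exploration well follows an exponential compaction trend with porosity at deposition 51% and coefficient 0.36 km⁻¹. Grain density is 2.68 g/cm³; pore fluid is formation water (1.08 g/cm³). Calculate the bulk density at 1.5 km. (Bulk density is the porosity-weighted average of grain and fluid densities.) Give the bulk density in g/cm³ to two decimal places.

2.20 g/cm³

Porosity at depth: φ = 0.51·exp(−0.36×1.5) = 0.51×0.5827 = 0.2972
Bulk density: ρ_b = (1−φ)ρ_g + φ·ρ_f = 0.7028×2.68 + 0.2972×1.08
       = 1.883 + 0.321 = 2.204 g/cm³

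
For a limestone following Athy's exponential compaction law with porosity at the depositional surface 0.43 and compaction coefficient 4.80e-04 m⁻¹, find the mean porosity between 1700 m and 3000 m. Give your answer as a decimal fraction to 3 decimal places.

0.141

Working in km (1 km = 1000 m; k in km⁻¹ = k in m⁻¹ × 1000):
⟨n⟩ = (1/(z₂−z₁)) ∫ n₀ e^(−kz) dz = n₀·(e^(−k·z₁) − e^(−k·z₂)) / (k·(z₂−z₁))
e^(−0.48×1.7) = 0.4422; e^(−0.48×3) = 0.2369
⟨n⟩ = 0.43 × (0.4422 − 0.2369) / (0.48 × 1.3) = 0.43 × 0.3290 = 0.1415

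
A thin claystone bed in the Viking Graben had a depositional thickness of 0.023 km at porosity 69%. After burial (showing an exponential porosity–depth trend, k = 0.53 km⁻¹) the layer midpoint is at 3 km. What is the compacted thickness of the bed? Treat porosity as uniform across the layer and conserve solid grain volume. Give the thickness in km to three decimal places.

Porosity at 3 km: n = 0.69·exp(−0.53×3) = 0.1407
Solid-volume conservation: h(1−n) = h₀(1−n₀) ⇒ h = h₀·(1−n₀)/(1−n)
h = 0.023 × (1 − 0.69)/(1 − 0.1407) = 0.023 × 0.3608 = 0.0083 km

0.008 km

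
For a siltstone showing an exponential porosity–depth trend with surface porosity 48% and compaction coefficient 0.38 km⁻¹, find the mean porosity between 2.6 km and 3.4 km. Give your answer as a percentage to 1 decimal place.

⟨n⟩ = (1/(d₂−d₁)) ∫ n₀ e^(−cd) dd = n₀·(e^(−c·d₁) − e^(−c·d₂)) / (c·(d₂−d₁))
e^(−0.38×2.6) = 0.3723; e^(−0.38×3.4) = 0.2747
⟨n⟩ = 0.48 × (0.3723 − 0.2747) / (0.38 × 0.8) = 0.48 × 0.3211 = 0.1541

15.4%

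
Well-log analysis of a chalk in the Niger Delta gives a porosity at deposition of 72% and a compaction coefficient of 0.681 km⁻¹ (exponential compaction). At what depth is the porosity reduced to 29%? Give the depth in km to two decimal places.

Invert Athy's law: z = ln(φ₀/φ) / β
z = ln(0.72/0.29) / 0.681 = ln(2.483) / 0.681 = 0.9094 / 0.681 = 1.335 km

1.34 km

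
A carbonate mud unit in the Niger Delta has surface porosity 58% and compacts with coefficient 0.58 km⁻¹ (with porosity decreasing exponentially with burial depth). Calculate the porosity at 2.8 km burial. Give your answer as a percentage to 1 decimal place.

n = n₀·exp(−β·d) = 0.58 × exp(−0.58 × 2.8) = 0.58 × exp(−1.624)
  = 0.58 × 0.1971 = 0.1143

11.4%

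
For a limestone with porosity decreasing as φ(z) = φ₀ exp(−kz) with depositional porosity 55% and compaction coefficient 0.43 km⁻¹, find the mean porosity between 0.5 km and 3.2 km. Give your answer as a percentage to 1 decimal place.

26.2%

⟨φ⟩ = (1/(z₂−z₁)) ∫ φ₀ e^(−kz) dz = φ₀·(e^(−k·z₁) − e^(−k·z₂)) / (k·(z₂−z₁))
e^(−0.43×0.5) = 0.8065; e^(−0.43×3.2) = 0.2526
⟨φ⟩ = 0.55 × (0.8065 − 0.2526) / (0.43 × 2.7) = 0.55 × 0.4771 = 0.2624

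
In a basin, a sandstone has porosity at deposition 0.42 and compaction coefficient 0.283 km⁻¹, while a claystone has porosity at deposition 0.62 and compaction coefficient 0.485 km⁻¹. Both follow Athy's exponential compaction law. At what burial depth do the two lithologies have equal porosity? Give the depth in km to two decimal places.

Set phi₀ₐ e^(−βₐZ) = phi₀ᵦ e^(−βᵦZ) ⇒ ln(phi₀ₐ/phi₀ᵦ) = (βₐ − βᵦ)·Z
Z = ln(0.42/0.62) / (0.283 − 0.485) = -0.3895 / -0.202 = 1.928 km

1.93 km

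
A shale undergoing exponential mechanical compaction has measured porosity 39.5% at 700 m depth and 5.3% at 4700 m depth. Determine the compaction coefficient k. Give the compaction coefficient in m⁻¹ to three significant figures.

0.000502 m⁻¹

Working in km (1 km = 1000 m; k in km⁻¹ = k in m⁻¹ × 1000):
Athy: n(z) = n₀ e^(−kz) ⇒ n₁/n₂ = e^{k(z₂−z₁)} ⇒ k = ln(n₁/n₂)/(z₂−z₁)
k = ln(0.395/0.053) / (4.7 − 0.7) = ln(7.453) / 4 = 2.0086 / 4 = 0.5021 km⁻¹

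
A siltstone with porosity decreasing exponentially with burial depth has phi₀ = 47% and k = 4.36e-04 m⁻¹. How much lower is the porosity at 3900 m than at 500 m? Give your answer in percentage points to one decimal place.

Working in km (1 km = 1000 m; k in km⁻¹ = k in m⁻¹ × 1000):
phi(0.5) = 0.47·e^(−0.436×0.5) = 0.3779
phi(3.9) = 0.47·e^(−0.436×3.9) = 0.0858
Δphi = 0.3779 − 0.0858 = 0.2921

29.2 percentage points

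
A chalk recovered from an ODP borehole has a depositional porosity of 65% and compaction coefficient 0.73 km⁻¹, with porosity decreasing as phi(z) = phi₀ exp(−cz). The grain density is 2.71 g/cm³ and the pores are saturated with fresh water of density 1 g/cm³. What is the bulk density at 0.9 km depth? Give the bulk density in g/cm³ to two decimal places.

2.13 g/cm³

Porosity at depth: phi = 0.65·exp(−0.73×0.9) = 0.65×0.5184 = 0.3370
Bulk density: ρ_b = (1−phi)ρ_g + phi·ρ_f = 0.6630×2.71 + 0.3370×1
       = 1.797 + 0.337 = 2.134 g/cm³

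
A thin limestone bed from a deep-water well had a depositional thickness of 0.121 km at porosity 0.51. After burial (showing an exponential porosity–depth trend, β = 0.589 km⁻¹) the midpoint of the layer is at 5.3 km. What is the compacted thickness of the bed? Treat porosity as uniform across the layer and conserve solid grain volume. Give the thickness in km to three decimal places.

0.061 km

Porosity at 5.3 km: phi = 0.51·exp(−0.589×5.3) = 0.0225
Solid-volume conservation: h(1−phi) = h₀(1−phi₀) ⇒ h = h₀·(1−phi₀)/(1−phi)
h = 0.121 × (1 − 0.51)/(1 − 0.0225) = 0.121 × 0.5013 = 0.0607 km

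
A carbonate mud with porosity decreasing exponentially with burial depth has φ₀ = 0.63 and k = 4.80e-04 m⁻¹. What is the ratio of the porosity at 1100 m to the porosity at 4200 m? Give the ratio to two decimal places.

4.43

Working in km (1 km = 1000 m; k in km⁻¹ = k in m⁻¹ × 1000):
φ(z₁)/φ(z₂) = e^(−k·z₁)/e^(−k·z₂) = e^{k(z₂−z₁)}
= exp(0.48 × 3.1) = exp(1.488) = 4.4282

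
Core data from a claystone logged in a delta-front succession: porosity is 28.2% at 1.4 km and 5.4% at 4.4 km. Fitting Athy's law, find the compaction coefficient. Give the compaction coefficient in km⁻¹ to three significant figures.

Athy: n(Z) = n₀ e^(−βZ) ⇒ n₁/n₂ = e^{β(Z₂−Z₁)} ⇒ β = ln(n₁/n₂)/(Z₂−Z₁)
β = ln(0.282/0.054) / (4.4 − 1.4) = ln(5.222) / 3 = 1.6529 / 3 = 0.551 km⁻¹

0.551 km⁻¹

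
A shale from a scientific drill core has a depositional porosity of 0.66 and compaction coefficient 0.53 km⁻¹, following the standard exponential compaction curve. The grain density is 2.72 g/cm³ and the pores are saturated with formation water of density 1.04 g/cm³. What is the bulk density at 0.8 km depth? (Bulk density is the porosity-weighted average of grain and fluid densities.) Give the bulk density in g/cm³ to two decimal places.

1.99 g/cm³

Porosity at depth: n = 0.66·exp(−0.53×0.8) = 0.66×0.6544 = 0.4319
Bulk density: ρ_b = (1−n)ρ_g + n·ρ_f = 0.5681×2.72 + 0.4319×1.04
       = 1.545 + 0.449 = 1.994 g/cm³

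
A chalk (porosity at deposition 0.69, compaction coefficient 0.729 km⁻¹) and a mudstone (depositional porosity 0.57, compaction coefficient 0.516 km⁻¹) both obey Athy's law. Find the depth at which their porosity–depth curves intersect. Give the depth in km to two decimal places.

Set phi₀ₐ e^(−kₐd) = phi₀ᵦ e^(−kᵦd) ⇒ ln(phi₀ₐ/phi₀ᵦ) = (kₐ − kᵦ)·d
d = ln(0.69/0.57) / (0.729 − 0.516) = 0.1911 / 0.213 = 0.897 km

0.90 km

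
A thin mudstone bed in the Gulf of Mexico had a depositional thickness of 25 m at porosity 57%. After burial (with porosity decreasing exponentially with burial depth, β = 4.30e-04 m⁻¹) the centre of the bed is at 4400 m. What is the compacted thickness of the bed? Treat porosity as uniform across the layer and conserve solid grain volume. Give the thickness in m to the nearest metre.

12 m

Working in km (1 km = 1000 m; β in km⁻¹ = β in m⁻¹ × 1000):
Porosity at 4.4 km: n = 0.57·exp(−0.43×4.4) = 0.0859
Solid-volume conservation: h(1−n) = h₀(1−n₀) ⇒ h = h₀·(1−n₀)/(1−n)
h = 0.025 × (1 − 0.57)/(1 − 0.0859) = 0.025 × 0.4704 = 0.0118 km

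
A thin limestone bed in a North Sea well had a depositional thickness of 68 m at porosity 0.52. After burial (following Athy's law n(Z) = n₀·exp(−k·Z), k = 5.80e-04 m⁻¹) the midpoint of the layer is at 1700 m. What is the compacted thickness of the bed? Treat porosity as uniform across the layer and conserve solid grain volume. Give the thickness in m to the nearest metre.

40 m

Working in km (1 km = 1000 m; k in km⁻¹ = k in m⁻¹ × 1000):
Porosity at 1.7 km: n = 0.52·exp(−0.58×1.7) = 0.1940
Solid-volume conservation: h(1−n) = h₀(1−n₀) ⇒ h = h₀·(1−n₀)/(1−n)
h = 0.068 × (1 − 0.52)/(1 − 0.1940) = 0.068 × 0.5955 = 0.0405 km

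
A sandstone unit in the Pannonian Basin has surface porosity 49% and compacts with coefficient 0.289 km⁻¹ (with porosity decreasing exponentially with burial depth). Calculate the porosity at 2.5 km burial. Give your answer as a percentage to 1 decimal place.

23.8%

n = n₀·exp(−c·d) = 0.49 × exp(−0.289 × 2.5) = 0.49 × exp(−0.7225)
  = 0.49 × 0.4855 = 0.2379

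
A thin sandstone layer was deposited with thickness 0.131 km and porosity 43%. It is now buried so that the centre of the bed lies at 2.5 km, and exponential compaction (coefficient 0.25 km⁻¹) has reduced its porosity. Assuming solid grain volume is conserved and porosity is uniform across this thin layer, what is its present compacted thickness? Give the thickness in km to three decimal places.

0.097 km

Porosity at 2.5 km: n = 0.43·exp(−0.25×2.5) = 0.2302
Solid-volume conservation: h(1−n) = h₀(1−n₀) ⇒ h = h₀·(1−n₀)/(1−n)
h = 0.131 × (1 − 0.43)/(1 − 0.2302) = 0.131 × 0.7404 = 0.0970 km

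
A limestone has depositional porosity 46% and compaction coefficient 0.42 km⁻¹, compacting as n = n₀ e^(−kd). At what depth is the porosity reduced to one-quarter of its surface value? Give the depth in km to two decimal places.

3.30 km

n/n₀ = 1/4 ⇒ exp(−k·d) = 1/4 ⇒ d = ln(4) / k
d = 1.3863 / 0.42 = 3.301 km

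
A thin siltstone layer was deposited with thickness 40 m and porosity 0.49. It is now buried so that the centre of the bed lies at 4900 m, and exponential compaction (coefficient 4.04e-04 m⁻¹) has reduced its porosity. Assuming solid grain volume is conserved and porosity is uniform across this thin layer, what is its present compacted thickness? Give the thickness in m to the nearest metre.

22 m

Working in km (1 km = 1000 m; β in km⁻¹ = β in m⁻¹ × 1000):
Porosity at 4.9 km: n = 0.49·exp(−0.404×4.9) = 0.0677
Solid-volume conservation: h(1−n) = h₀(1−n₀) ⇒ h = h₀·(1−n₀)/(1−n)
h = 0.04 × (1 − 0.49)/(1 − 0.0677) = 0.04 × 0.5470 = 0.0219 km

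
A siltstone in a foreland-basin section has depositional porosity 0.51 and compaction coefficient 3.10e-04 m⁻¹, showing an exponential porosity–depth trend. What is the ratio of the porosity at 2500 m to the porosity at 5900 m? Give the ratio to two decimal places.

Working in km (1 km = 1000 m; k in km⁻¹ = k in m⁻¹ × 1000):
phi(d₁)/phi(d₂) = e^(−k·d₁)/e^(−k·d₂) = e^{k(d₂−d₁)}
= exp(0.31 × 3.4) = exp(1.054) = 2.8691

2.87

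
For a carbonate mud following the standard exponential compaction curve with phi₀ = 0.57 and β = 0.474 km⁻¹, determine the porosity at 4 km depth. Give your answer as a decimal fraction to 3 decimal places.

0.086

phi = phi₀·exp(−β·z) = 0.57 × exp(−0.474 × 4) = 0.57 × exp(−1.896)
  = 0.57 × 0.1502 = 0.0856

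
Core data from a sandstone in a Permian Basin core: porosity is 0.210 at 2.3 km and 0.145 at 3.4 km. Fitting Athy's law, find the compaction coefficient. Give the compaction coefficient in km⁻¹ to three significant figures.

Athy: phi(Z) = phi₀ e^(−cZ) ⇒ phi₁/phi₂ = e^{c(Z₂−Z₁)} ⇒ c = ln(phi₁/phi₂)/(Z₂−Z₁)
c = ln(0.21/0.145) / (3.4 − 2.3) = ln(1.448) / 1.1 = 0.3704 / 1.1 = 0.3367 km⁻¹

0.337 km⁻¹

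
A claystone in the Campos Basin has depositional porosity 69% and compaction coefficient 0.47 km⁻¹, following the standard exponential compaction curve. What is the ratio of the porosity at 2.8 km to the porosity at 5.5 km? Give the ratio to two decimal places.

3.56

φ(d₁)/φ(d₂) = e^(−k·d₁)/e^(−k·d₂) = e^{k(d₂−d₁)}
= exp(0.47 × 2.7) = exp(1.269) = 3.5573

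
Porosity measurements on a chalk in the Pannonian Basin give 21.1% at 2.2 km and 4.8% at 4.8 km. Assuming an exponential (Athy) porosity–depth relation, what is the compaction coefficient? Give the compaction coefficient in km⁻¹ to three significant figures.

Athy: n(Z) = n₀ e^(−kZ) ⇒ n₁/n₂ = e^{k(Z₂−Z₁)} ⇒ k = ln(n₁/n₂)/(Z₂−Z₁)
k = ln(0.211/0.048) / (4.8 − 2.2) = ln(4.396) / 2.6 = 1.4807 / 2.6 = 0.5695 km⁻¹

0.569 km⁻¹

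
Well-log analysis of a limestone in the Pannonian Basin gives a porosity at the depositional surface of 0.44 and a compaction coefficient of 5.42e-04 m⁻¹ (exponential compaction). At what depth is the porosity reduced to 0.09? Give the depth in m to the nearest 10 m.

2930 m

Working in km (1 km = 1000 m; c in km⁻¹ = c in m⁻¹ × 1000):
Invert Athy's law: Z = ln(n₀/n) / c
Z = ln(0.44/0.09) / 0.542 = ln(4.889) / 0.542 = 1.5870 / 0.542 = 2.928 km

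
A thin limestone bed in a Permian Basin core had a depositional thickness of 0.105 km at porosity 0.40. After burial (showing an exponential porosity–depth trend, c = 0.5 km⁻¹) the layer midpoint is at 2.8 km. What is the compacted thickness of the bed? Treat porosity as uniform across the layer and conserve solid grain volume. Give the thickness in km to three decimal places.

Porosity at 2.8 km: n = 0.4·exp(−0.5×2.8) = 0.0986
Solid-volume conservation: h(1−n) = h₀(1−n₀) ⇒ h = h₀·(1−n₀)/(1−n)
h = 0.105 × (1 − 0.4)/(1 − 0.0986) = 0.105 × 0.6657 = 0.0699 km

0.070 km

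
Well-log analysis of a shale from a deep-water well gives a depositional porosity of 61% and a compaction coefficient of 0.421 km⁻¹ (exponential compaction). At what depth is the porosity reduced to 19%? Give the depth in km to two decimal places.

Invert Athy's law: Z = ln(phi₀/phi) / c
Z = ln(0.61/0.19) / 0.421 = ln(3.211) / 0.421 = 1.1664 / 0.421 = 2.771 km

2.77 km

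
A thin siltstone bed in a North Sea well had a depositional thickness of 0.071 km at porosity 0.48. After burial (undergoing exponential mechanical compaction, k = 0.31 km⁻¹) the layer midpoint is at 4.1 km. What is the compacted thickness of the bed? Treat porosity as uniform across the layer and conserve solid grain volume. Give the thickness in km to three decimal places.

Porosity at 4.1 km: phi = 0.48·exp(−0.31×4.1) = 0.1347
Solid-volume conservation: h(1−phi) = h₀(1−phi₀) ⇒ h = h₀·(1−phi₀)/(1−phi)
h = 0.071 × (1 − 0.48)/(1 − 0.1347) = 0.071 × 0.6009 = 0.0427 km

0.043 km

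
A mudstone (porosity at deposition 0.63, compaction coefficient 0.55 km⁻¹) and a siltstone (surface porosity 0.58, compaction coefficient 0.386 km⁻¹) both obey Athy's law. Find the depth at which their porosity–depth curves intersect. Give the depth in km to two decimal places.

Set phi₀ₐ e^(−cₐz) = phi₀ᵦ e^(−cᵦz) ⇒ ln(phi₀ₐ/phi₀ᵦ) = (cₐ − cᵦ)·z
z = ln(0.63/0.58) / (0.55 − 0.386) = 0.0827 / 0.164 = 0.504 km

0.50 km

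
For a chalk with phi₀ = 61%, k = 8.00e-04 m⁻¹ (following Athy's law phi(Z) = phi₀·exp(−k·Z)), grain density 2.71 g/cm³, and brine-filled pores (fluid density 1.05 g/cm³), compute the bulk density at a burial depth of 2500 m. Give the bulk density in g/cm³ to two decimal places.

Working in km (1 km = 1000 m; k in km⁻¹ = k in m⁻¹ × 1000):
Porosity at depth: phi = 0.61·exp(−0.8×2.5) = 0.61×0.1353 = 0.0826
Bulk density: ρ_b = (1−phi)ρ_g + phi·ρ_f = 0.9174×2.71 + 0.0826×1.05
       = 2.486 + 0.087 = 2.573 g/cm³

2.57 g/cm³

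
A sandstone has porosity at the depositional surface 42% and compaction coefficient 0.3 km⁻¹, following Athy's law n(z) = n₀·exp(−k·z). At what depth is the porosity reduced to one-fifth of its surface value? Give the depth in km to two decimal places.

5.36 km

n/n₀ = 1/5 ⇒ exp(−k·z) = 1/5 ⇒ z = ln(5) / k
z = 1.6094 / 0.3 = 5.365 km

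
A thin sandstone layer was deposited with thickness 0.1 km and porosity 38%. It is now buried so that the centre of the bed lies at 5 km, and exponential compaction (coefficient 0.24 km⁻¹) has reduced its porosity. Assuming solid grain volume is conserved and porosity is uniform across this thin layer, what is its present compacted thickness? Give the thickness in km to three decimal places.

0.070 km

Porosity at 5 km: phi = 0.38·exp(−0.24×5) = 0.1145
Solid-volume conservation: h(1−phi) = h₀(1−phi₀) ⇒ h = h₀·(1−phi₀)/(1−phi)
h = 0.1 × (1 − 0.38)/(1 − 0.1145) = 0.1 × 0.7001 = 0.0700 km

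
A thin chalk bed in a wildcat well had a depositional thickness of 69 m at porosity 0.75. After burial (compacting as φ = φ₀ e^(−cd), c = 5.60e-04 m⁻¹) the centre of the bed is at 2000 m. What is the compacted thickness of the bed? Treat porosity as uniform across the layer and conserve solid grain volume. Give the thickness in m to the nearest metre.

23 m

Working in km (1 km = 1000 m; c in km⁻¹ = c in m⁻¹ × 1000):
Porosity at 2 km: φ = 0.75·exp(−0.56×2) = 0.2447
Solid-volume conservation: h(1−φ) = h₀(1−φ₀) ⇒ h = h₀·(1−φ₀)/(1−φ)
h = 0.069 × (1 − 0.75)/(1 − 0.2447) = 0.069 × 0.3310 = 0.0228 km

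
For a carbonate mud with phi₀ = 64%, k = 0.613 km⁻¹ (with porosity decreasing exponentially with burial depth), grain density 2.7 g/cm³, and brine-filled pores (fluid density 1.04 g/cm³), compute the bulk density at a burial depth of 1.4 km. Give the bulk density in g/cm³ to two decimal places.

2.25 g/cm³

Porosity at depth: phi = 0.64·exp(−0.613×1.4) = 0.64×0.4239 = 0.2713
Bulk density: ρ_b = (1−phi)ρ_g + phi·ρ_f = 0.7287×2.7 + 0.2713×1.04
       = 1.967 + 0.282 = 2.250 g/cm³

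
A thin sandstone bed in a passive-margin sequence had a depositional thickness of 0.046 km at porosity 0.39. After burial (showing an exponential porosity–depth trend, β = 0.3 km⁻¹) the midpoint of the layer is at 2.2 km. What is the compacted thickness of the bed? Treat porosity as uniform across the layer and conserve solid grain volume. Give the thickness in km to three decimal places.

Porosity at 2.2 km: phi = 0.39·exp(−0.3×2.2) = 0.2016
Solid-volume conservation: h(1−phi) = h₀(1−phi₀) ⇒ h = h₀·(1−phi₀)/(1−phi)
h = 0.046 × (1 − 0.39)/(1 − 0.2016) = 0.046 × 0.7640 = 0.0351 km

0.035 km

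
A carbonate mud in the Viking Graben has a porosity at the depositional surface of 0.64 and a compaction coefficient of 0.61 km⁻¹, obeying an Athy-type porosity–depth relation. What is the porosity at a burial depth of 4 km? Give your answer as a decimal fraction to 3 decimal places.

0.056

φ = φ₀·exp(−k·z) = 0.64 × exp(−0.61 × 4) = 0.64 × exp(−2.44)
  = 0.64 × 0.0872 = 0.0558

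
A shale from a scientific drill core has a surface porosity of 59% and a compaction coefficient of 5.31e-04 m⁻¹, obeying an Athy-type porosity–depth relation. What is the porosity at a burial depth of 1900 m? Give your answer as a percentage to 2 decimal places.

21.51%

Working in km (1 km = 1000 m; c in km⁻¹ = c in m⁻¹ × 1000):
n = n₀·exp(−c·d) = 0.59 × exp(−0.531 × 1.9) = 0.59 × exp(−1.009)
  = 0.59 × 0.3646 = 0.2151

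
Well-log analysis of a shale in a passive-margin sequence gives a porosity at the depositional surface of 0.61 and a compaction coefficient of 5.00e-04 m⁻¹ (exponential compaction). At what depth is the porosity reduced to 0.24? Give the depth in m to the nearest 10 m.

1870 m

Working in km (1 km = 1000 m; β in km⁻¹ = β in m⁻¹ × 1000):
Invert Athy's law: z = ln(φ₀/φ) / β
z = ln(0.61/0.24) / 0.5 = ln(2.542) / 0.5 = 0.9328 / 0.5 = 1.866 km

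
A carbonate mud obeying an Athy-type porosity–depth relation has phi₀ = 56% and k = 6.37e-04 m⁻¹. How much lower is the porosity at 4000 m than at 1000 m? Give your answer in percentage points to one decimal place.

Working in km (1 km = 1000 m; k in km⁻¹ = k in m⁻¹ × 1000):
phi(1) = 0.56·e^(−0.637×1) = 0.2962
phi(4) = 0.56·e^(−0.637×4) = 0.0438
Δphi = 0.2962 − 0.0438 = 0.2524

25.2 percentage points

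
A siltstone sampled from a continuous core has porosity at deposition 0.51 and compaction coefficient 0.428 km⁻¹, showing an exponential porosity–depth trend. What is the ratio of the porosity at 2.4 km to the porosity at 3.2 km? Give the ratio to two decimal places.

φ(d₁)/φ(d₂) = e^(−c·d₁)/e^(−c·d₂) = e^{c(d₂−d₁)}
= exp(0.428 × 0.8) = exp(0.3424) = 1.4083

1.41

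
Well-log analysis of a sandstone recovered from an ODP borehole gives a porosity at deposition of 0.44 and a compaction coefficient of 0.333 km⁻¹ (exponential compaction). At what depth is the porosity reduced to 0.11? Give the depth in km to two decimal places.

Invert Athy's law: Z = ln(phi₀/phi) / β
Z = ln(0.44/0.11) / 0.333 = ln(4) / 0.333 = 1.3863 / 0.333 = 4.163 km

4.16 km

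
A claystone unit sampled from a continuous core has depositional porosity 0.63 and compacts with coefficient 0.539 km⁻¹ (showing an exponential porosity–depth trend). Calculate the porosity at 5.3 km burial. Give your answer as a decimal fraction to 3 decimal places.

n = n₀·exp(−β·Z) = 0.63 × exp(−0.539 × 5.3) = 0.63 × exp(−2.857)
  = 0.63 × 0.0575 = 0.0362

0.036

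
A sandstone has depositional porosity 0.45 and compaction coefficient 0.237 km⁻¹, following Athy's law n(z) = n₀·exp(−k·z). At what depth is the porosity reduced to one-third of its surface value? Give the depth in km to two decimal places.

n/n₀ = 1/3 ⇒ exp(−k·z) = 1/3 ⇒ z = ln(3) / k
z = 1.0986 / 0.237 = 4.635 km

4.64 km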